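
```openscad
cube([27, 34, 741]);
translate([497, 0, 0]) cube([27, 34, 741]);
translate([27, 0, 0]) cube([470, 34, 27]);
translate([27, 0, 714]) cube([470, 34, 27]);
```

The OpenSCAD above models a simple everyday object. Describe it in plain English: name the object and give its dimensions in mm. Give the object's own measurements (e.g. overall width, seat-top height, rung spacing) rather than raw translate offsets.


A rectangular picture frame lying in the x–z plane (depth along y). The opening is 470 mm wide (x) by 687 mm tall (z), surrounded by a border 27 mm wide on all four sides. The frame is 34 mm deep and is made of two full-height vertical stiles with two horizontal rails fitted between them.


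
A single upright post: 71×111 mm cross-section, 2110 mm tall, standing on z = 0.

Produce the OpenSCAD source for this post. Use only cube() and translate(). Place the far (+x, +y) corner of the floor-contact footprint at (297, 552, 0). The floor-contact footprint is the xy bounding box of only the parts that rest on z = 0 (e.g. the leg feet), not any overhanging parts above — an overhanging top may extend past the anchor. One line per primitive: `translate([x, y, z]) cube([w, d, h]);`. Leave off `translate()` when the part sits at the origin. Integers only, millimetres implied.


translate([226, 441, 0]) cube([71, 111, 2110]);


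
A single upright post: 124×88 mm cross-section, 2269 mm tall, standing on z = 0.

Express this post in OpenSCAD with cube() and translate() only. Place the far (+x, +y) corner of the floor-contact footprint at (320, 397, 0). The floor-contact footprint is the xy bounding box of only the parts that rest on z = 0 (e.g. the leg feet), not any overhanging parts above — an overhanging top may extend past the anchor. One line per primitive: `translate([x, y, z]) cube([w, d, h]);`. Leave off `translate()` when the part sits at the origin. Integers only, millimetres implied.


translate([196, 309, 0]) cube([124, 88, 2269]);


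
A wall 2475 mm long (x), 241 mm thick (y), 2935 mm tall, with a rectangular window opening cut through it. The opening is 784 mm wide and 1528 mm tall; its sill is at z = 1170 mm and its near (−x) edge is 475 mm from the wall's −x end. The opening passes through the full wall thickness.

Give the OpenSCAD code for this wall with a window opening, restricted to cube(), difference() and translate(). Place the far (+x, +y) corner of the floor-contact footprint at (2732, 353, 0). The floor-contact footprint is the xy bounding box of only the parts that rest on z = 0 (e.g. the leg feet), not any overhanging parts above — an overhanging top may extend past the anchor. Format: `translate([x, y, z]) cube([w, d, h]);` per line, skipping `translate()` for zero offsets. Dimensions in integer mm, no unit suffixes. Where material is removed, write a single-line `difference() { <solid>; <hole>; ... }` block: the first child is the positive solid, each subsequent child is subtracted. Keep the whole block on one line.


difference() { translate([257, 112, 0]) cube([2475, 241, 2935]); translate([732, 112, 1170]) cube([784, 241, 1528]); }


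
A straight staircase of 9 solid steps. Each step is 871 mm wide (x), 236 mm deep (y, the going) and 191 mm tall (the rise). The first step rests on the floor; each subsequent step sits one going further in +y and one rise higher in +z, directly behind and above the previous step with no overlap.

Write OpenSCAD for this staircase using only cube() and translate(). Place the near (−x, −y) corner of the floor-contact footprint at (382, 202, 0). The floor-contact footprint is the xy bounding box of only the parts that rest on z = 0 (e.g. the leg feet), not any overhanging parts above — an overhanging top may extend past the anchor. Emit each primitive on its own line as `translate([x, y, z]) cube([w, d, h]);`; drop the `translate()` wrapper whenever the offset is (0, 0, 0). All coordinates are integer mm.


translate([382, 202, 0]) cube([871, 236, 191]);
translate([382, 438, 191]) cube([871, 236, 191]);
translate([382, 674, 382]) cube([871, 236, 191]);
translate([382, 910, 573]) cube([871, 236, 191]);
translate([382, 1146, 764]) cube([871, 236, 191]);
translate([382, 1382, 955]) cube([871, 236, 191]);
translate([382, 1618, 1146]) cube([871, 236, 191]);
translate([382, 1854, 1337]) cube([871, 236, 191]);
translate([382, 2090, 1528]) cube([871, 236, 191]);


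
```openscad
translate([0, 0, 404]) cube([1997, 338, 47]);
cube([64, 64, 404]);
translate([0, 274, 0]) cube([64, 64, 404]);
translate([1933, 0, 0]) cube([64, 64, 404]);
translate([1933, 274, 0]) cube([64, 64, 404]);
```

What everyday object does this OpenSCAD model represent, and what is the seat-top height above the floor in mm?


A bench. The seat-top height is 451 mm.

A long slab on four corner posts — a bench. The slab sits at z = 404 with thickness 47, so the top is 404 + 47 = 451 mm.


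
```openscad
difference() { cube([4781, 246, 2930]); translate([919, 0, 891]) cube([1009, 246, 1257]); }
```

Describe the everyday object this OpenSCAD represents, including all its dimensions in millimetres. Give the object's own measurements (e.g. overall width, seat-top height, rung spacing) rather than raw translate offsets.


A wall 4781 mm long (x), 246 mm thick (y), 2930 mm tall, with a rectangular window opening cut through it. The opening is 1009 mm wide and 1257 mm tall; its sill is at z = 891 mm and its near (−x) edge is 919 mm from the wall's −x end. The opening passes through the full wall thickness.


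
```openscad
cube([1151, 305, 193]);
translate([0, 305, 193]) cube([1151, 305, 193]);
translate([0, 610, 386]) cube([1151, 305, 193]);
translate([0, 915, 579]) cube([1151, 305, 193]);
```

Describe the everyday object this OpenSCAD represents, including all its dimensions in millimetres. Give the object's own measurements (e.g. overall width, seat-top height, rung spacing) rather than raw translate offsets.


A straight staircase of 4 solid steps. Each step is 1151 mm wide (x), 305 mm deep (y, the going) and 193 mm tall (the rise). The first step rests on the floor; each subsequent step sits one going further in +y and one rise higher in +z, directly behind and above the previous step with no overlap.


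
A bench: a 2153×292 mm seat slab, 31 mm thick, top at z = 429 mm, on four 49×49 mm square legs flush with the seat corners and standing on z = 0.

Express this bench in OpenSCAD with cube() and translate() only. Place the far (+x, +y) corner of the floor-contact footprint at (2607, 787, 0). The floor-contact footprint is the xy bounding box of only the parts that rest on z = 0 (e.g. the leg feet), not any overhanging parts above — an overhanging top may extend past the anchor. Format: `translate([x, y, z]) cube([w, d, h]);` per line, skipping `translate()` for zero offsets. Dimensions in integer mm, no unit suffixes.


// leg_h = 429 − 31 = 398
translate([454, 495, 398]) cube([2153, 292, 31]);
translate([454, 495, 0]) cube([49, 49, 398]);
translate([454, 738, 0]) cube([49, 49, 398]);
translate([2558, 495, 0]) cube([49, 49, 398]);
translate([2558, 738, 0]) cube([49, 49, 398]);


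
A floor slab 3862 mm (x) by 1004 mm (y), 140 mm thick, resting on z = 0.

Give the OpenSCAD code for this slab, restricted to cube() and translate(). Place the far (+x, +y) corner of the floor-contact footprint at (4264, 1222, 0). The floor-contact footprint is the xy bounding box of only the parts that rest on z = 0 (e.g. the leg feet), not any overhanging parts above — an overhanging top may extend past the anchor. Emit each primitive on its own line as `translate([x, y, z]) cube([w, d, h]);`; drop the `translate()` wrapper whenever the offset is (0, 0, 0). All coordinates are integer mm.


translate([402, 218, 0]) cube([3862, 1004, 140]);


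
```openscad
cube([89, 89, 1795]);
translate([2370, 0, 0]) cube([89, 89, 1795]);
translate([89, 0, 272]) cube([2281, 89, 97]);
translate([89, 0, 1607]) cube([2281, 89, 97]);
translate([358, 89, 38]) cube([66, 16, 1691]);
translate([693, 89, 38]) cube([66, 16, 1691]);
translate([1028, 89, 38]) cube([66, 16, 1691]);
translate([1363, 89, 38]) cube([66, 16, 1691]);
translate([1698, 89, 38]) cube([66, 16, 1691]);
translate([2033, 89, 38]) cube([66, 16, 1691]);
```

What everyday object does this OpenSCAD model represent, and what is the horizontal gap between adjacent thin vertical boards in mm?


A fence section. The picket gap is 269 mm.

Two posts, two rails, 6 pickets — a fence section. Span 2281 mm holds 6 pickets of 66 mm with 7 equal gaps: ⌊(2281 − 6·66) / 7⌋ = 269 mm.


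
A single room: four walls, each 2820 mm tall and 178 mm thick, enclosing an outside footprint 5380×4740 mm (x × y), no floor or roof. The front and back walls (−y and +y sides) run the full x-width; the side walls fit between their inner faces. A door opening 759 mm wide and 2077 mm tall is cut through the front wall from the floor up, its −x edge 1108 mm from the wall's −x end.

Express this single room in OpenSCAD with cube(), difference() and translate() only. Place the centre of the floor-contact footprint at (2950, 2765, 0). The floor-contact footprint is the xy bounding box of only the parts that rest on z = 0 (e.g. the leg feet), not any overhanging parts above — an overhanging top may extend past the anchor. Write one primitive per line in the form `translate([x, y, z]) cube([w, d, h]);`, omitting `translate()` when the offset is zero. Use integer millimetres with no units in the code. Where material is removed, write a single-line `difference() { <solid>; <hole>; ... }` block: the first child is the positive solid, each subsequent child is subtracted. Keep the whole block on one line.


difference() { translate([260, 395, 0]) cube([5380, 178, 2820]); translate([1368, 395, 0]) cube([759, 178, 2077]); }
translate([260, 4957, 0]) cube([5380, 178, 2820]);
translate([260, 573, 0]) cube([178, 4384, 2820]);
translate([5462, 573, 0]) cube([178, 4384, 2820]);


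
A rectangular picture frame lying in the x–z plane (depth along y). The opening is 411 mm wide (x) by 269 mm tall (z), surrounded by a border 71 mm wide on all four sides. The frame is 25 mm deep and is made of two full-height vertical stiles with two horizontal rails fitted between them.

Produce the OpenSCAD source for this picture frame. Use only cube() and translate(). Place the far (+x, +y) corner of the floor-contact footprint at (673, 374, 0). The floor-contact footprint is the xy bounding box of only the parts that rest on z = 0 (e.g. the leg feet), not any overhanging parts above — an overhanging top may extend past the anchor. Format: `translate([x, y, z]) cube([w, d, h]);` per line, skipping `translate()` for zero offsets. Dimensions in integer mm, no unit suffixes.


translate([120, 349, 0]) cube([71, 25, 411]);
translate([602, 349, 0]) cube([71, 25, 411]);
translate([191, 349, 0]) cube([411, 25, 71]);
translate([191, 349, 340]) cube([411, 25, 71]);


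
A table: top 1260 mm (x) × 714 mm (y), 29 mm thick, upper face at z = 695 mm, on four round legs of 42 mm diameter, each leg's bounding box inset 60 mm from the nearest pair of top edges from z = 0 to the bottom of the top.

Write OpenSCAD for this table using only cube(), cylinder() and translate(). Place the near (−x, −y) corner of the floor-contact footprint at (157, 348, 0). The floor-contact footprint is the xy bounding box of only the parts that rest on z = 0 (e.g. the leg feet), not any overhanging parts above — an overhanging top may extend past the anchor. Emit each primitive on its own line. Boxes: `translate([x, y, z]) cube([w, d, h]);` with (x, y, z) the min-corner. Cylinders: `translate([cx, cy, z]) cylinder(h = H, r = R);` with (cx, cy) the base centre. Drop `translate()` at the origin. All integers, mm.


translate([97, 288, 666]) cube([1260, 714, 29]);
translate([178, 369, 0]) cylinder(h = 666, r = 21);
translate([1276, 369, 0]) cylinder(h = 666, r = 21);
translate([178, 921, 0]) cylinder(h = 666, r = 21);
translate([1276, 921, 0]) cylinder(h = 666, r = 21);


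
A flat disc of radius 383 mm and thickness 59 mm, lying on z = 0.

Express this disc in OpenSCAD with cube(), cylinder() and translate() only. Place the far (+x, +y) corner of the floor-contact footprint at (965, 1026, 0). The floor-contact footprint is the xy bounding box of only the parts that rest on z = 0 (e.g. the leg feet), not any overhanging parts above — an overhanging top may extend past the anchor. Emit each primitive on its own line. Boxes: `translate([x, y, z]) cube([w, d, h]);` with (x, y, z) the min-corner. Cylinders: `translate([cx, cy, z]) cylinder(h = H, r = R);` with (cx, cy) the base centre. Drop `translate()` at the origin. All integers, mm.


translate([582, 643, 0]) cylinder(h = 59, r = 383);


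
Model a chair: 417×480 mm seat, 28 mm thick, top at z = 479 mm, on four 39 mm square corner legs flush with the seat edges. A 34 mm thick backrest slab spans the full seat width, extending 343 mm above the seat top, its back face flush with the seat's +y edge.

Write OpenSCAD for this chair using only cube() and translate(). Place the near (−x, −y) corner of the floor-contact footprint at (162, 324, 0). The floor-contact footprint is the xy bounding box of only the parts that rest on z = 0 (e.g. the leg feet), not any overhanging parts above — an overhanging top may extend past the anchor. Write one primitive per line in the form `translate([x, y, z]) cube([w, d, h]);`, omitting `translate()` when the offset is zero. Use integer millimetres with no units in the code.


translate([162, 324, 451]) cube([417, 480, 28]);
translate([162, 324, 0]) cube([39, 39, 451]);
translate([540, 324, 0]) cube([39, 39, 451]);
translate([162, 765, 0]) cube([39, 39, 451]);
translate([540, 765, 0]) cube([39, 39, 451]);
translate([162, 770, 479]) cube([417, 34, 343]);


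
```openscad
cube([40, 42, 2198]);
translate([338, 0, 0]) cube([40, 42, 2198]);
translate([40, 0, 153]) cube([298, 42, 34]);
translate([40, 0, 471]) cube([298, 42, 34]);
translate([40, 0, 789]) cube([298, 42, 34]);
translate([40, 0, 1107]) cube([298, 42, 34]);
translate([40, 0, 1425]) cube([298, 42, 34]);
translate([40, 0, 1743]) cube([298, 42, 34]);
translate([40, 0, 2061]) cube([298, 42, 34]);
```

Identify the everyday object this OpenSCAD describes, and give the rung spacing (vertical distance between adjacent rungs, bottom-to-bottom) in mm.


A ladder. The rung spacing is 318 mm.

Two tall 40×42 posts with 7 short bars between them — a ladder. Adjacent rungs sit at z = 153 and z = 471, so the spacing is 471 − 153 = 318 mm.


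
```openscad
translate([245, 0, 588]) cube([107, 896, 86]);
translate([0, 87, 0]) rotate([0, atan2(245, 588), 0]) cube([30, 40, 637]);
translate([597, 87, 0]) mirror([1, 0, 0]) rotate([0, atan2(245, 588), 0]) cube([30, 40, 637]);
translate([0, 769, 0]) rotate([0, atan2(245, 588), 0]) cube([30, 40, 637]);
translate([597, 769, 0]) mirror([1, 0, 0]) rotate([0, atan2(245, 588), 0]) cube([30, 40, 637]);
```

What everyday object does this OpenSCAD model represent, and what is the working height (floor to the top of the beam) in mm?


A sawhorse. The overall height is 674 mm.

A beam across two mirrored pairs of raked legs — a sawhorse. The beam's underside is at z = 588 (matching the legs' vertical rise in atan2(245, 588)) and the beam is 86 mm tall, so its top is at 588 + 86 = 674 mm. The raked legs top out at the beam's underside, so that is the highest point.


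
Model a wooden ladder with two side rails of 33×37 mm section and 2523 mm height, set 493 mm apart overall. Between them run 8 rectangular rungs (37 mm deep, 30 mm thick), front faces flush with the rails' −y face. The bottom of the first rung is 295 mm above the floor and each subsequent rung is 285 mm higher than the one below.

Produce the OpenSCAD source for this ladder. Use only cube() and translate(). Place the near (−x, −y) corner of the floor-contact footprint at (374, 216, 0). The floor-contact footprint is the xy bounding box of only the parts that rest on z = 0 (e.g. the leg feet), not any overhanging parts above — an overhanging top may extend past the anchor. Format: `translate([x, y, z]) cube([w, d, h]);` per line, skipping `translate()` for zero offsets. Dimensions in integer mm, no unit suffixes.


translate([374, 216, 0]) cube([33, 37, 2523]);
translate([834, 216, 0]) cube([33, 37, 2523]);
translate([407, 216, 295]) cube([427, 37, 30]);
translate([407, 216, 580]) cube([427, 37, 30]);
translate([407, 216, 865]) cube([427, 37, 30]);
translate([407, 216, 1150]) cube([427, 37, 30]);
translate([407, 216, 1435]) cube([427, 37, 30]);
translate([407, 216, 1720]) cube([427, 37, 30]);
translate([407, 216, 2005]) cube([427, 37, 30]);
translate([407, 216, 2290]) cube([427, 37, 30]);


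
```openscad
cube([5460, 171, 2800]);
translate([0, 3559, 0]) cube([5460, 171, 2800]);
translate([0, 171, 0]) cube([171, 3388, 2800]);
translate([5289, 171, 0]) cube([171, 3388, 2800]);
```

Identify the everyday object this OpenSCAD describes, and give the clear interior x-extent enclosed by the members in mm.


A house (or room) frame. The interior width is 5118 mm.

Four 2800 mm walls enclosing a rectangle with no floor or roof — a room or house frame. Outside width is 5460 mm and wall thickness is 171 mm, so the interior width is 5460 − 2 × 171 = 5118 mm.


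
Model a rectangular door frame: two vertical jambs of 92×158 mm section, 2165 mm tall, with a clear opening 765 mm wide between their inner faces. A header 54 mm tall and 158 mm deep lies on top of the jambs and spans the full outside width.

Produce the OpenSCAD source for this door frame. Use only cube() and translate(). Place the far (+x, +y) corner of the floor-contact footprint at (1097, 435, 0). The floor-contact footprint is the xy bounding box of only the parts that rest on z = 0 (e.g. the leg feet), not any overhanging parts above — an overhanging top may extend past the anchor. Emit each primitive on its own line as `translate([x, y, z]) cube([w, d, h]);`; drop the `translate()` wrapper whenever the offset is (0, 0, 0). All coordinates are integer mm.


translate([148, 277, 0]) cube([92, 158, 2165]);
translate([1005, 277, 0]) cube([92, 158, 2165]);
translate([148, 277, 2165]) cube([949, 158, 54]);


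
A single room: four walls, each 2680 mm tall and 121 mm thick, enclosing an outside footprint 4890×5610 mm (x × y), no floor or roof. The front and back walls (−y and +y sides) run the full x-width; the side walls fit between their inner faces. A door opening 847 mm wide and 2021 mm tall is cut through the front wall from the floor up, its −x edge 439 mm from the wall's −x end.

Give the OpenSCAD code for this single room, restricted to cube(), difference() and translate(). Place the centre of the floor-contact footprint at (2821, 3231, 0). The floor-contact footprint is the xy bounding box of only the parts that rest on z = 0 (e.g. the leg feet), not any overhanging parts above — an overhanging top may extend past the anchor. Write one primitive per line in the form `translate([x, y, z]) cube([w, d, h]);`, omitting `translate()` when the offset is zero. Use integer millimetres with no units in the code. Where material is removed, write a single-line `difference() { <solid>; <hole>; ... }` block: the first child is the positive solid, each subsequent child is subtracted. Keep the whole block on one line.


difference() { translate([376, 426, 0]) cube([4890, 121, 2680]); translate([815, 426, 0]) cube([847, 121, 2021]); }
translate([376, 5915, 0]) cube([4890, 121, 2680]);
translate([376, 547, 0]) cube([121, 5368, 2680]);
translate([5145, 547, 0]) cube([121, 5368, 2680]);


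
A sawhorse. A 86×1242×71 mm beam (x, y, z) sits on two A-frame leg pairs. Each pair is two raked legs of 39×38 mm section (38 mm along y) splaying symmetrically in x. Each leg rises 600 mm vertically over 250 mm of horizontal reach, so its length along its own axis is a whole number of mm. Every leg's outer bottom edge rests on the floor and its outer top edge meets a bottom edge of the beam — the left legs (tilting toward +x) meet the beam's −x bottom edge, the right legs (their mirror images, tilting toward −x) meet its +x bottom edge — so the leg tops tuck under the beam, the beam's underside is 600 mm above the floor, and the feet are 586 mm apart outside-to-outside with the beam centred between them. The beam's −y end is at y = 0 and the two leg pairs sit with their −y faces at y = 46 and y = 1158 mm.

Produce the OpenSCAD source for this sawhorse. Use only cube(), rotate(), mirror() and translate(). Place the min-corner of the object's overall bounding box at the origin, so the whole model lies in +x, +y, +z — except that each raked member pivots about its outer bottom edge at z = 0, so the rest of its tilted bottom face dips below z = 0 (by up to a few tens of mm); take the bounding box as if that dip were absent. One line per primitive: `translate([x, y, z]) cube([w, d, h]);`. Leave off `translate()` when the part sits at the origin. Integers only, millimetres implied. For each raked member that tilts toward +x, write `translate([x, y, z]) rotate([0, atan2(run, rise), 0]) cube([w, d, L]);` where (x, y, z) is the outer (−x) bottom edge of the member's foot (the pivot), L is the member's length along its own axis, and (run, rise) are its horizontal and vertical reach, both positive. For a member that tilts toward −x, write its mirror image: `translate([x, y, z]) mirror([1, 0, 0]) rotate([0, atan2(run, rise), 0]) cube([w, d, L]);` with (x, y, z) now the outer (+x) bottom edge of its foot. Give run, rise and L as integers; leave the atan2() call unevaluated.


translate([250, 0, 600]) cube([86, 1242, 71]);
translate([0, 46, 0]) rotate([0, atan2(250, 600), 0]) cube([39, 38, 650]);
translate([586, 46, 0]) mirror([1, 0, 0]) rotate([0, atan2(250, 600), 0]) cube([39, 38, 650]);
translate([0, 1158, 0]) rotate([0, atan2(250, 600), 0]) cube([39, 38, 650]);
translate([586, 1158, 0]) mirror([1, 0, 0]) rotate([0, atan2(250, 600), 0]) cube([39, 38, 650]);


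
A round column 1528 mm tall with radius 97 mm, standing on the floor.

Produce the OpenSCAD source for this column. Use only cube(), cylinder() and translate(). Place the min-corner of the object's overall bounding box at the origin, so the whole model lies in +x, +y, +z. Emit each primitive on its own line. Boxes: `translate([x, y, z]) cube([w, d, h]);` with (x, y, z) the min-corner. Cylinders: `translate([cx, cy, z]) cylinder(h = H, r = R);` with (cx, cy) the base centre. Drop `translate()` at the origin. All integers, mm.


translate([97, 97, 0]) cylinder(h = 1528, r = 97);


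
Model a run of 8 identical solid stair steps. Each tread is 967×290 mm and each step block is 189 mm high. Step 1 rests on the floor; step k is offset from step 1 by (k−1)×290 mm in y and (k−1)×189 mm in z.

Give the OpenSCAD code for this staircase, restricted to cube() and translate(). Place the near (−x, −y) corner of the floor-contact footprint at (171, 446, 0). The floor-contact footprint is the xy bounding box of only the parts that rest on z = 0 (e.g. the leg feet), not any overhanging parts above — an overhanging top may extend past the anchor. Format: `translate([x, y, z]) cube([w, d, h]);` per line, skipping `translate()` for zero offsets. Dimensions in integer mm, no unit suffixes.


translate([171, 446, 0]) cube([967, 290, 189]);
translate([171, 736, 189]) cube([967, 290, 189]);
translate([171, 1026, 378]) cube([967, 290, 189]);
translate([171, 1316, 567]) cube([967, 290, 189]);
translate([171, 1606, 756]) cube([967, 290, 189]);
translate([171, 1896, 945]) cube([967, 290, 189]);
translate([171, 2186, 1134]) cube([967, 290, 189]);
translate([171, 2476, 1323]) cube([967, 290, 189]);


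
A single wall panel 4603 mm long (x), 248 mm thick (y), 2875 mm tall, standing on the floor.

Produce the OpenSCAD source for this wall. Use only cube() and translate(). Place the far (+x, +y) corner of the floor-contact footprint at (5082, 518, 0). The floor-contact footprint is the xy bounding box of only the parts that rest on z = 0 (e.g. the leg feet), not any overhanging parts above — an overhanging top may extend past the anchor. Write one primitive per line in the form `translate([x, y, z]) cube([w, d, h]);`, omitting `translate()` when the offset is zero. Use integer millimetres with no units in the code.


translate([479, 270, 0]) cube([4603, 248, 2875]);


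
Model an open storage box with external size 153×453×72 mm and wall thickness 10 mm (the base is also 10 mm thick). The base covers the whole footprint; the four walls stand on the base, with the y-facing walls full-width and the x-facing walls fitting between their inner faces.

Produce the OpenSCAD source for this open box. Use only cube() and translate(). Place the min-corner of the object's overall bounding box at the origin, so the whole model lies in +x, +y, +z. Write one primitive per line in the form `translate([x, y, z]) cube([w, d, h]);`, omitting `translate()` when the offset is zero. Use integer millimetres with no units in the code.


cube([153, 453, 10]);
translate([0, 0, 10]) cube([153, 10, 62]);
translate([0, 443, 10]) cube([153, 10, 62]);
translate([0, 10, 10]) cube([10, 433, 62]);
translate([143, 10, 10]) cube([10, 433, 62]);


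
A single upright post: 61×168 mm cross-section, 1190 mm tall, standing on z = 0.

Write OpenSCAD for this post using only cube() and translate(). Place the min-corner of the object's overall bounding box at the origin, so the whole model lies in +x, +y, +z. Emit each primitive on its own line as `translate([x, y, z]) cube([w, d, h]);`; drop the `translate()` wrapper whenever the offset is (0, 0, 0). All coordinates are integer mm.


cube([61, 168, 1190]);


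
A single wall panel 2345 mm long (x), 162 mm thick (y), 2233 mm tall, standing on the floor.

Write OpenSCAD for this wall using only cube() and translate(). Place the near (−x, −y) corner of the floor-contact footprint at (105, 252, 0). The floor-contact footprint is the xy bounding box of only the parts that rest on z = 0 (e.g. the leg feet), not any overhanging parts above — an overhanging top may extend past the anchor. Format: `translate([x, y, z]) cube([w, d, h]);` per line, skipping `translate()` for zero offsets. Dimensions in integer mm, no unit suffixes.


translate([105, 252, 0]) cube([2345, 162, 2233]);


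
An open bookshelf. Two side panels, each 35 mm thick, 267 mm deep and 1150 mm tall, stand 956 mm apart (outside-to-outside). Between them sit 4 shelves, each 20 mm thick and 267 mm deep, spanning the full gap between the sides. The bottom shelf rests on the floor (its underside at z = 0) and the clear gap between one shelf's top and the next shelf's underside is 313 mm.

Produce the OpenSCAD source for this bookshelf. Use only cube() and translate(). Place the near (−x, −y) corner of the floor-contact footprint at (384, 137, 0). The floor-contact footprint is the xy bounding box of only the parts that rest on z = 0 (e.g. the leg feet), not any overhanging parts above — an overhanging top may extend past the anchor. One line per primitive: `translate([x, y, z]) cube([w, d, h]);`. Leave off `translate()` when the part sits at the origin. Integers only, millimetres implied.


translate([384, 137, 0]) cube([35, 267, 1150]);
translate([1305, 137, 0]) cube([35, 267, 1150]);
translate([419, 137, 0]) cube([886, 267, 20]);
translate([419, 137, 333]) cube([886, 267, 20]);
translate([419, 137, 666]) cube([886, 267, 20]);
translate([419, 137, 999]) cube([886, 267, 20]);


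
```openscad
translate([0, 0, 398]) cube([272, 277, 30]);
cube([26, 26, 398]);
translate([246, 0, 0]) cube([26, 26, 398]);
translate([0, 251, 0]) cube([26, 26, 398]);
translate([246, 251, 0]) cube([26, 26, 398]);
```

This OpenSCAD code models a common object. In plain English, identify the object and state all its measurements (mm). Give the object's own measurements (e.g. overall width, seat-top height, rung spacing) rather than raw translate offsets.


A simple wooden stool: a rectangular seat 272 mm (x) by 277 mm (y), 30 mm thick, top face at z = 428 mm, on four square legs, each 26×26 mm in cross-section. The legs rest on z = 0, each flush with a corner of the seat.


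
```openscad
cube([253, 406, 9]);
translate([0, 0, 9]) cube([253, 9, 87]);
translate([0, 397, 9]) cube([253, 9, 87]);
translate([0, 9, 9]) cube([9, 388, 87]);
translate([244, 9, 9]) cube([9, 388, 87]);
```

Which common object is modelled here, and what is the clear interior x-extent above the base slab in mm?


An open box. The internal width is 235 mm.

A 253×406 base slab with four walls standing on it — an open box. The base is 253 mm wide and the walls are 9 mm thick, so the internal width is 253 − 2 × 9 = 235 mm.


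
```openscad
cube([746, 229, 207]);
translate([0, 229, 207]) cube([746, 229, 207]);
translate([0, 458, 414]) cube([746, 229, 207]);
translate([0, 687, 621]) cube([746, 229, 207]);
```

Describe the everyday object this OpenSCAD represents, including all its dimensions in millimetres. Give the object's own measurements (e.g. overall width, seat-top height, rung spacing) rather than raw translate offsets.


A straight staircase of 4 solid steps. Each step is 746 mm wide (x), 229 mm deep (y, the going) and 207 mm tall (the rise). The first step rests on the floor; each subsequent step sits one going further in +y and one rise higher in +z, directly behind and above the previous step with no overlap.


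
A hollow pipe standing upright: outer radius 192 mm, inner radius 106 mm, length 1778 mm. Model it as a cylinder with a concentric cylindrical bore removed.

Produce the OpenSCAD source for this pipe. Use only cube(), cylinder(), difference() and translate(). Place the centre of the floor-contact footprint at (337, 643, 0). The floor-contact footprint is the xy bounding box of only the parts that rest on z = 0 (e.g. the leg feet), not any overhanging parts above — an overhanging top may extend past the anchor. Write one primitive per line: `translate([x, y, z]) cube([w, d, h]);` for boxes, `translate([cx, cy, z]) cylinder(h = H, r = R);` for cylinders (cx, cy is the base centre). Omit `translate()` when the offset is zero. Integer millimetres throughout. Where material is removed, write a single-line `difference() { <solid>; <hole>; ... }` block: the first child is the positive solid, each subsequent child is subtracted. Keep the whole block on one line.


difference() { translate([337, 643, 0]) cylinder(h = 1778, r = 192); translate([337, 643, 0]) cylinder(h = 1778, r = 106); }


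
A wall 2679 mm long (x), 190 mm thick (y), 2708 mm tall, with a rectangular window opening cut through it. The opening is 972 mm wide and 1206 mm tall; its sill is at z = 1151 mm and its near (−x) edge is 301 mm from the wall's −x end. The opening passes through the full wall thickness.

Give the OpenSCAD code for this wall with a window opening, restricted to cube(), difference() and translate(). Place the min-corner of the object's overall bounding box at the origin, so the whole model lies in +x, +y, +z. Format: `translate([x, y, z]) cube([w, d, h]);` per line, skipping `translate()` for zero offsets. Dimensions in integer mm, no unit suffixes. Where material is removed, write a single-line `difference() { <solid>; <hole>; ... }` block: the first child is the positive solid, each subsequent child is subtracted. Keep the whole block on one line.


difference() { cube([2679, 190, 2708]); translate([301, 0, 1151]) cube([972, 190, 1206]); }


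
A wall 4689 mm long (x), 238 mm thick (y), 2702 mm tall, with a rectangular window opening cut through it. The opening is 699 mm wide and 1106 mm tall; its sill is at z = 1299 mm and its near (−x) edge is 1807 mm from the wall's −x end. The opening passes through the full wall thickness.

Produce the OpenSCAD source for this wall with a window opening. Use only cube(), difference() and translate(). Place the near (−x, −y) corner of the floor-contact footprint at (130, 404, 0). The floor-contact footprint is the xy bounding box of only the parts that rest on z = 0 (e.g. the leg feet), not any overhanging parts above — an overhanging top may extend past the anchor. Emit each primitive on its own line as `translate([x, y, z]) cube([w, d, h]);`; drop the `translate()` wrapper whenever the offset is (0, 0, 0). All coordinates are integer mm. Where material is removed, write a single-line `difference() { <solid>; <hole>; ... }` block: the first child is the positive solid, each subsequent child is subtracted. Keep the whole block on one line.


difference() { translate([130, 404, 0]) cube([4689, 238, 2702]); translate([1937, 404, 1299]) cube([699, 238, 1106]); }


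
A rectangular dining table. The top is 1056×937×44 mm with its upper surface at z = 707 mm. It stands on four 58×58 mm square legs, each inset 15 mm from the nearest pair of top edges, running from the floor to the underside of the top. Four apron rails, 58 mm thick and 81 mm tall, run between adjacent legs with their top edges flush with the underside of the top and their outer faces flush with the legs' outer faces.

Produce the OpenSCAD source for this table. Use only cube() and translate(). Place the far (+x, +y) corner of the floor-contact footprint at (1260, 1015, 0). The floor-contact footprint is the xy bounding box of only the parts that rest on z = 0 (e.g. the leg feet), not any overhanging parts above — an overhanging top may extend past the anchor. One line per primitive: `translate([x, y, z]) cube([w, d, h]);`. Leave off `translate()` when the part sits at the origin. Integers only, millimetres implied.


translate([219, 93, 663]) cube([1056, 937, 44]);
translate([234, 108, 0]) cube([58, 58, 663]);
translate([1202, 108, 0]) cube([58, 58, 663]);
translate([234, 957, 0]) cube([58, 58, 663]);
translate([1202, 957, 0]) cube([58, 58, 663]);
translate([292, 108, 582]) cube([910, 58, 81]);
translate([292, 957, 582]) cube([910, 58, 81]);
translate([234, 166, 582]) cube([58, 791, 81]);
translate([1202, 166, 582]) cube([58, 791, 81]);


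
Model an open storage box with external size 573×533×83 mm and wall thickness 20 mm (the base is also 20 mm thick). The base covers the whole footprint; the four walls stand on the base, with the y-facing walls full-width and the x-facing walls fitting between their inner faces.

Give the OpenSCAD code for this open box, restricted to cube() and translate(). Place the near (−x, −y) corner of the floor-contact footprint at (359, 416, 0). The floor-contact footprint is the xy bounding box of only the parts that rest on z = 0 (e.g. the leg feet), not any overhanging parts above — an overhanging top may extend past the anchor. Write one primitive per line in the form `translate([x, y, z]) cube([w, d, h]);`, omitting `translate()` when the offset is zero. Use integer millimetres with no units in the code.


translate([359, 416, 0]) cube([573, 533, 20]);
translate([359, 416, 20]) cube([573, 20, 63]);
translate([359, 929, 20]) cube([573, 20, 63]);
translate([359, 436, 20]) cube([20, 493, 63]);
translate([912, 436, 20]) cube([20, 493, 63]);


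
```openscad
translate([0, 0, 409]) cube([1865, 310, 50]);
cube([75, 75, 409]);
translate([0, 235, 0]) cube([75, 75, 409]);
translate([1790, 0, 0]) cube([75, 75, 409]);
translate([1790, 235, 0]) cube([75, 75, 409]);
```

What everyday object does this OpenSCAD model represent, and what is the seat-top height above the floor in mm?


A bench. The seat-top height is 459 mm.

A long slab on four corner posts — a bench. The slab sits at z = 409 with thickness 50, so the top is 409 + 50 = 459 mm.


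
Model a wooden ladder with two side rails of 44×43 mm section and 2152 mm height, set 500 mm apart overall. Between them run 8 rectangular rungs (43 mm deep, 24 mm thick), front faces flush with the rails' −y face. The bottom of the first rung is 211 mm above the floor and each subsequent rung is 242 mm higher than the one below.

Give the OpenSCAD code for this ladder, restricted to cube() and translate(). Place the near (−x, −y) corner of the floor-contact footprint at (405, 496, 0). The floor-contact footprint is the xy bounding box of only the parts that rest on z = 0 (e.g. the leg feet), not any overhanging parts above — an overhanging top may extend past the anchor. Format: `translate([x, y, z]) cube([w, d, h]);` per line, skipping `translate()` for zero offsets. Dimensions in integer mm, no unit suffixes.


translate([405, 496, 0]) cube([44, 43, 2152]);
translate([861, 496, 0]) cube([44, 43, 2152]);
translate([449, 496, 211]) cube([412, 43, 24]);
translate([449, 496, 453]) cube([412, 43, 24]);
translate([449, 496, 695]) cube([412, 43, 24]);
translate([449, 496, 937]) cube([412, 43, 24]);
translate([449, 496, 1179]) cube([412, 43, 24]);
translate([449, 496, 1421]) cube([412, 43, 24]);
translate([449, 496, 1663]) cube([412, 43, 24]);
translate([449, 496, 1905]) cube([412, 43, 24]);


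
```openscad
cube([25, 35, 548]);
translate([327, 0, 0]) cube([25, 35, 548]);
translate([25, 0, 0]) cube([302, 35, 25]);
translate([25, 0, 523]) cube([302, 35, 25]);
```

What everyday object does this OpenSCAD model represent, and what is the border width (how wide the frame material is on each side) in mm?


A picture frame. The border width is 25 mm.

Four thin pieces enclosing a rectangular opening — a picture frame. The two full-height stiles are 548 mm tall; the top rail sits at z = 523 and is 25 mm tall, so the border above the opening is 548 − 523 = 25 mm, matching the stile x-width.


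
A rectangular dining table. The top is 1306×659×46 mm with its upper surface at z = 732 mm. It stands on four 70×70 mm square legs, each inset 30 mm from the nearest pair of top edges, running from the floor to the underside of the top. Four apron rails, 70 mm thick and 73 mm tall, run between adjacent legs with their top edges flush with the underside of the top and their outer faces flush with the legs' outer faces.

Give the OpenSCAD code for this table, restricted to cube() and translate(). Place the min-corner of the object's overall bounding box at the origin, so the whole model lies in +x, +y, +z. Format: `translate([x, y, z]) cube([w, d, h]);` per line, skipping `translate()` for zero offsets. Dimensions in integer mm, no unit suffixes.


translate([0, 0, 686]) cube([1306, 659, 46]);
translate([30, 30, 0]) cube([70, 70, 686]);
translate([1206, 30, 0]) cube([70, 70, 686]);
translate([30, 559, 0]) cube([70, 70, 686]);
translate([1206, 559, 0]) cube([70, 70, 686]);
translate([100, 30, 613]) cube([1106, 70, 73]);
translate([100, 559, 613]) cube([1106, 70, 73]);
translate([30, 100, 613]) cube([70, 459, 73]);
translate([1206, 100, 613]) cube([70, 459, 73]);


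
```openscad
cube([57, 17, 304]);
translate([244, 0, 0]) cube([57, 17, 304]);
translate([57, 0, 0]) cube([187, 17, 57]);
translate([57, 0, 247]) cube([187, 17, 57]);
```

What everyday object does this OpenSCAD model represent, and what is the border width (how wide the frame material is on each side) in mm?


A picture frame. The border width is 57 mm.

Four thin pieces enclosing a rectangular opening — a picture frame. The two full-height stiles are 304 mm tall; the top rail sits at z = 247 and is 57 mm tall, so the border above the opening is 304 − 247 = 57 mm, matching the stile x-width.


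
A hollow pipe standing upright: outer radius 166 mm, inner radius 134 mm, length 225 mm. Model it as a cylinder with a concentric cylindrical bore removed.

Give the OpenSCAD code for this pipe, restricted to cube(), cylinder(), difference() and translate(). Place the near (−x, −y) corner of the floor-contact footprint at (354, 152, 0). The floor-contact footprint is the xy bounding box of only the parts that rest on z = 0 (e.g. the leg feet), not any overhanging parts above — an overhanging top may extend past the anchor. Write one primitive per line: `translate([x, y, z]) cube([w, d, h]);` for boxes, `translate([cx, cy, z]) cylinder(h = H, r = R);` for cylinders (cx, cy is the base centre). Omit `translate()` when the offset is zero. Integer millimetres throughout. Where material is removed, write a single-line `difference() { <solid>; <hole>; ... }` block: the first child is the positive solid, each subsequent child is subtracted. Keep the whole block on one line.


difference() { translate([520, 318, 0]) cylinder(h = 225, r = 166); translate([520, 318, 0]) cylinder(h = 225, r = 134); }
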